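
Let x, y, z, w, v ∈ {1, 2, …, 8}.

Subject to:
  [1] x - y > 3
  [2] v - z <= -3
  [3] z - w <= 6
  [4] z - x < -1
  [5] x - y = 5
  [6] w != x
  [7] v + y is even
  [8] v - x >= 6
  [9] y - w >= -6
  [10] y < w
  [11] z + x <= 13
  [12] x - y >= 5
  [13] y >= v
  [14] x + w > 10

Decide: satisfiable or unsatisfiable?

Constraints 2, 3, 8, 9, and 12 give x − y ≥ 5, y − w ≥ -6, w − z ≥ -6, z − v ≥ 3, v − x ≥ 6.
Adding all 5 inequalities: the left sides telescope to 0, and the right sides sum to 5 + (-6) + (-6) + 3 + 6 = 2. So 0 ≥ 2, which is false.

Unsatisfiable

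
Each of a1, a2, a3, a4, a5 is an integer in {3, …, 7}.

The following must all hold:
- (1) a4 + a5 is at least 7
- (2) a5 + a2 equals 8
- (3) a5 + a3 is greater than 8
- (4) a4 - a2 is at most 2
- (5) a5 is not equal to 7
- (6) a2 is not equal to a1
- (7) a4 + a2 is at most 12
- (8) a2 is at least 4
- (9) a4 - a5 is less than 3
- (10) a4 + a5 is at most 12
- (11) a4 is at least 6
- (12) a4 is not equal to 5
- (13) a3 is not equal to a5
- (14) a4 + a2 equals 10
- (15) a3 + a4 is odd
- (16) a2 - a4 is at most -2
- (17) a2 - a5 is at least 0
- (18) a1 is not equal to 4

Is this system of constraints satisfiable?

Setting (a1, a2, a3, a4, a5) = (6, 4, 7, 6, 4) satisfies everything: constraint 1: a4 + a5 = 10; constraint 2: a5 + a2 = 8; constraint 3: a5 + a3 = 11, and the others follow.

Satisfiable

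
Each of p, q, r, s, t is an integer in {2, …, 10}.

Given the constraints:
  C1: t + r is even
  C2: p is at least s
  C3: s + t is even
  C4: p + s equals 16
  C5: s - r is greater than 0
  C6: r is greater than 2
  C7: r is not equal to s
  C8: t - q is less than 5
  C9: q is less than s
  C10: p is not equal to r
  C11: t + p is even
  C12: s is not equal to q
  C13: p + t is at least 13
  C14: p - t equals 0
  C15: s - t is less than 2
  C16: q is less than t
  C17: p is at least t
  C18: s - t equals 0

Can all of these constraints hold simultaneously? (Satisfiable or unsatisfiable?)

One satisfying assignment is p = 8, q = 6, r = 6, s = 8, t = 8.
For the less obvious constraints — constraint 4: p + s = 16; constraint 5: s - r = 2; constraint 8: t - q = 2 — and the others hold by inspection.

Satisfiable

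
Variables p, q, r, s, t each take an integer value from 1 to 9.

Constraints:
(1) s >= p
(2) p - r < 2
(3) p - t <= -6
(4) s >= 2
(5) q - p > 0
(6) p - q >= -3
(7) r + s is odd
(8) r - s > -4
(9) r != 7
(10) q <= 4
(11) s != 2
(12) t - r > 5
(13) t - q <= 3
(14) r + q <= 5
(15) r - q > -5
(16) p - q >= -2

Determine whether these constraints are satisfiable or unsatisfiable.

Constraints 3, 13, and 16 give t − p ≥ 6, p − q ≥ -2, q − t ≥ -3.
Adding all 3 inequalities: the left sides telescope to 0, and the right sides sum to 6 + (-2) + (-3) = 1. So 0 ≥ 1, which is false.

Unsatisfiable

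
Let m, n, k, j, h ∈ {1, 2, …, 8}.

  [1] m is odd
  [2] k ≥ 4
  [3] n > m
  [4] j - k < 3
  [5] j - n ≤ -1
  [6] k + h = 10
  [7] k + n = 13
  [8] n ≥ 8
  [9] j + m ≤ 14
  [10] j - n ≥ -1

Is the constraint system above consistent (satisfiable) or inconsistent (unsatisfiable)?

Satisfiable

Setting (m, n, k, j, h) = (7, 8, 5, 7, 5) satisfies everything: constraint 4: j - k = 2; constraint 5: j - n = -1; constraint 6: k + h = 10, and the others follow.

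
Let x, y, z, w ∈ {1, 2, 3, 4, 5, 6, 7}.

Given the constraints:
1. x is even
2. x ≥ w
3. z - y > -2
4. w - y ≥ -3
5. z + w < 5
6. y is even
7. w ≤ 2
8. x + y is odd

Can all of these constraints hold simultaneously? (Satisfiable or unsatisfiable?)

Unsatisfiable

Constraint 1 makes x even and constraint 6 makes y even, so x + y must be even. Constraint 8 says x + y is odd — contradiction.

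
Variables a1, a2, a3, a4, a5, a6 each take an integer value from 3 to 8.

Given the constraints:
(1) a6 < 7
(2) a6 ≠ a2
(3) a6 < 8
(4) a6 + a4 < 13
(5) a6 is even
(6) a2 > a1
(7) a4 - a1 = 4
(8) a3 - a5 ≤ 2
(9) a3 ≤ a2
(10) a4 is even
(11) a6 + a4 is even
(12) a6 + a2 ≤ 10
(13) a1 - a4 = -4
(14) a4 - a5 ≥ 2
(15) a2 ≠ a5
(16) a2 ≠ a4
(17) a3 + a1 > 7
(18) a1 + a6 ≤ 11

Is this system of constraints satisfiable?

Setting (a1, a2, a3, a4, a5, a6) = (4, 5, 5, 8, 4, 4) satisfies everything: constraint 4: a6 + a4 = 12; constraint 7: a4 - a1 = 4; constraint 8: a3 - a5 = 1, and the others follow.

Satisfiable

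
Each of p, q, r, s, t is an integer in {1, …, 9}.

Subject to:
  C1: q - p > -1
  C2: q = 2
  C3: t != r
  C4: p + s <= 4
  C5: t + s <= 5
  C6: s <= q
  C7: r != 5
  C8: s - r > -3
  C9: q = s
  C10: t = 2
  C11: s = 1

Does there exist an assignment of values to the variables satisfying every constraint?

Constraint 2 fixes q = 2 and constraint 11 fixes s = 1, but constraint 9 requires q = s. Since 2 ≠ 1, contradiction.

Unsatisfiable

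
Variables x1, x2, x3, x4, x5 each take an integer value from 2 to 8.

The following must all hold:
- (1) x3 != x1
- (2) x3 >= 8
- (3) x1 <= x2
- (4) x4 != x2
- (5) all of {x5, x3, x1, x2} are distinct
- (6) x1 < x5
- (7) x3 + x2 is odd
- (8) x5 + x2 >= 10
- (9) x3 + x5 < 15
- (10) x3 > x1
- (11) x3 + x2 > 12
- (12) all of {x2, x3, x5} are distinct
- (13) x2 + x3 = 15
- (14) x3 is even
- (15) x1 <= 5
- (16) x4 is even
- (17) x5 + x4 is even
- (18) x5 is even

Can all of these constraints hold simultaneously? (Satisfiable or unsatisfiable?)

Satisfiable

Setting (x1, x2, x3, x4, x5) = (4, 7, 8, 4, 6) satisfies everything: constraint 8: x5 + x2 = 13; constraint 9: x3 + x5 = 14, and the others follow.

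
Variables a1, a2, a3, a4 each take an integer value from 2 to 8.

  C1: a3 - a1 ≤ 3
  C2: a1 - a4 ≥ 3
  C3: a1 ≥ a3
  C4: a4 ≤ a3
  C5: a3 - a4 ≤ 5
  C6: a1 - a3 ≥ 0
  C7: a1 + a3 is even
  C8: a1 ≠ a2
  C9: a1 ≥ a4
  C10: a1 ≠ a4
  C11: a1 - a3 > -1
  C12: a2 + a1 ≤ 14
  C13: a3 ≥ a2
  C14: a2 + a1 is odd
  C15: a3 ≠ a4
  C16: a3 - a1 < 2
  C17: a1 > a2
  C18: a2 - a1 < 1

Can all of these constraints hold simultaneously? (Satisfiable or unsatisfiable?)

Satisfiable

Take a1 = 7, a2 = 6, a3 = 7, a4 = 2. Then constraint 1: a3 - a1 = 0; constraint 2: a1 - a4 = 5; constraint 5: a3 - a4 = 5, and every other listed constraint is also met.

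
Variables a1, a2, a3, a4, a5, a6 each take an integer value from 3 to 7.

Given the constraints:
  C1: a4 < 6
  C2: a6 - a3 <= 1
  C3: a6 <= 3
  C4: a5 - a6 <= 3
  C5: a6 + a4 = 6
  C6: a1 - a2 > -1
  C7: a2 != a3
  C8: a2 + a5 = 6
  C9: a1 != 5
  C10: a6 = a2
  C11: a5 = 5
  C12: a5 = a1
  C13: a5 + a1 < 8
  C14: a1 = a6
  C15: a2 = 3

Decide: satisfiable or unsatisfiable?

Unsatisfiable

Constraint 11 fixes a5 = 5 and constraint 15 fixes a2 = 3. Constraints 10, 12, and 14 give a5 = a1 = a6 = a2, so a5 = a2. But 5 ≠ 3 — contradiction.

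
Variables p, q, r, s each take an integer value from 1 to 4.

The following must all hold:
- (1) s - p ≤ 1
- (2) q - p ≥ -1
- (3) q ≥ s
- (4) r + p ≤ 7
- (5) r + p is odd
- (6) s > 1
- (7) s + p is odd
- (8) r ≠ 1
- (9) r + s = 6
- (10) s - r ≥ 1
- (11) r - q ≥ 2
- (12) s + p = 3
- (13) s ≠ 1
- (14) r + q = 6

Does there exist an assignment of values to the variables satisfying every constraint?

Unsatisfiable

Constraints 1, 2, 10, and 11 give q − p ≥ -1, p − s ≥ -1, s − r ≥ 1, r − q ≥ 2.
Adding all 4 inequalities: the left sides telescope to 0, and the right sides sum to (-1) + (-1) + 1 + 2 = 1. So 0 ≥ 1, which is false.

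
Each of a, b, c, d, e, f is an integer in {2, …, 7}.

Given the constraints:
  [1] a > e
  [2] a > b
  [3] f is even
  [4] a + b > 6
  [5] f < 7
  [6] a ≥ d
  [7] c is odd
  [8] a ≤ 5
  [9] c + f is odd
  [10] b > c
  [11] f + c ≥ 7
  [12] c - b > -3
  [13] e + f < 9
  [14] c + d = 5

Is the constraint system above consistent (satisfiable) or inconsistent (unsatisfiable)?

One satisfying assignment is a = 5, b = 4, c = 3, d = 2, e = 4, f = 4.
For the less obvious constraints — constraint 4: a + b = 9; constraint 11: f + c = 7; constraint 12: c - b = -1 — and the others hold by inspection.

Satisfiable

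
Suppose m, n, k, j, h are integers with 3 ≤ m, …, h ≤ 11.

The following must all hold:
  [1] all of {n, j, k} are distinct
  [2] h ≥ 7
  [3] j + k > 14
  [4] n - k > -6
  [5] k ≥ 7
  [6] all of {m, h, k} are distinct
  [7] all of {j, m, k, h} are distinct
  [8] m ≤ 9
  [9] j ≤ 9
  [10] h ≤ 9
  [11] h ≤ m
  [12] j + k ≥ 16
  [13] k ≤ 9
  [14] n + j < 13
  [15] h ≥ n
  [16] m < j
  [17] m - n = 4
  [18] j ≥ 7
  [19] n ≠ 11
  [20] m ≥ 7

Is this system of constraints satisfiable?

Unsatisfiable

Constraints 2, 5, 8, 9, 10, 13, 18, and 20 confine each of j, m, k, h to the 3 values {7, …, 9}.
Constraint 7 requires all 4 of them to be distinct, but only 3 values are available — impossible by the pigeonhole principle.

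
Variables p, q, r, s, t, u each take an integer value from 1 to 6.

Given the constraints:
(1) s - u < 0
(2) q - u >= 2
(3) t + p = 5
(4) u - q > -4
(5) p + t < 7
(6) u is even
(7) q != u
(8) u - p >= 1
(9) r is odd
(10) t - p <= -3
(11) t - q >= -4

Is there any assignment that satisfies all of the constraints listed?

Constraints 2, 8, 10, and 11 give p − t ≥ 3, t − q ≥ -4, q − u ≥ 2, u − p ≥ 1.
Adding all 4 inequalities: the left sides telescope to 0, and the right sides sum to 3 + (-4) + 2 + 1 = 2. So 0 ≥ 2, which is false.

Unsatisfiable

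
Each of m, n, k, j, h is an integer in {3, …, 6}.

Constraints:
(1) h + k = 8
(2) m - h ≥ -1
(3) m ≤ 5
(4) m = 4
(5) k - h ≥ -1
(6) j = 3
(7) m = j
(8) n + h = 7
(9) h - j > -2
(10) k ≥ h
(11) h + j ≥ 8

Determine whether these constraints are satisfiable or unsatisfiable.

Unsatisfiable

Constraint 4 fixes m = 4 and constraint 6 fixes j = 3, but constraint 7 requires m = j. Since 4 ≠ 3, contradiction.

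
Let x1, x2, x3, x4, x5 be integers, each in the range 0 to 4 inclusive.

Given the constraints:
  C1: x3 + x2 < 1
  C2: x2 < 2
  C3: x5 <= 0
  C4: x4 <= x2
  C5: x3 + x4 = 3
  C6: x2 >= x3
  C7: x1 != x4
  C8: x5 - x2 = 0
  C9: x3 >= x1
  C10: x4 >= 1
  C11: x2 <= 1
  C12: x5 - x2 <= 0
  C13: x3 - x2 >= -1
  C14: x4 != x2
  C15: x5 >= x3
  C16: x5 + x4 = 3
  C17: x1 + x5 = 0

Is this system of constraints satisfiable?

From constraint 3: x5 ≤ 0. From constraints 4 and 11: x4 ≤ x2 ≤ 1. Hence x5 + x4 ≤ 1. But constraint 16 requires x5 + x4 = 3, and 3 > 1. Contradiction.

Unsatisfiable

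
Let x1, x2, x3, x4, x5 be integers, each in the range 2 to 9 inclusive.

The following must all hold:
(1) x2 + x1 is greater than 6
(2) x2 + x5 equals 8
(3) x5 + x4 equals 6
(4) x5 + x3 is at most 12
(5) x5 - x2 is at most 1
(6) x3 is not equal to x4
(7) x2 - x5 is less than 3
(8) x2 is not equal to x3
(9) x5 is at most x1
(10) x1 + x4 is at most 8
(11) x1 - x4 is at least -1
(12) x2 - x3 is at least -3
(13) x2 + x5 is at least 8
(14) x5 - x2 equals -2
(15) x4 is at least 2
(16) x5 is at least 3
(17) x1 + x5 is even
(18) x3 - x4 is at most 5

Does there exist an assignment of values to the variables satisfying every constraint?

The assignment x1 = 3, x2 = 5, x3 = 7, x4 = 3, x5 = 3 works:
  constraint 1 holds since x2 + x1 = 8.
  constraint 2 holds since x2 + x5 = 8.
The rest check out directly.

Satisfiable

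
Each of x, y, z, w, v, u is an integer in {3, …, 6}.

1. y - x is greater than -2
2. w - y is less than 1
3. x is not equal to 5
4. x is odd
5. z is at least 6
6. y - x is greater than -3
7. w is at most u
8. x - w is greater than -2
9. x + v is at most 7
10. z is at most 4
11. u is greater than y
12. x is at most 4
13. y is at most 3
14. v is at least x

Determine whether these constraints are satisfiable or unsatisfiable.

From constraint 5: z ≥ 6. From constraint 10: z ≤ 4. But 4 < 6, so no value of z works.

Unsatisfiable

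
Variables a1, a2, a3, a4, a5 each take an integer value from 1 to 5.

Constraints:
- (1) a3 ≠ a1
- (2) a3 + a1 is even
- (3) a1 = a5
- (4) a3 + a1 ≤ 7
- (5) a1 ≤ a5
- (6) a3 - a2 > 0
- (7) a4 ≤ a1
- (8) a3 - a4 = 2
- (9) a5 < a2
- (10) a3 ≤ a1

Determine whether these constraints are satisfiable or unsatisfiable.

Constraints 5, 6, 9, and 10 give a5 < a2, a2 < a3, a3 ≤ a1, a1 ≤ a5. Chaining: a5 < a2 < a3 ≤ a1 ≤ a5, which forces a5 < a5 — impossible.

Unsatisfiable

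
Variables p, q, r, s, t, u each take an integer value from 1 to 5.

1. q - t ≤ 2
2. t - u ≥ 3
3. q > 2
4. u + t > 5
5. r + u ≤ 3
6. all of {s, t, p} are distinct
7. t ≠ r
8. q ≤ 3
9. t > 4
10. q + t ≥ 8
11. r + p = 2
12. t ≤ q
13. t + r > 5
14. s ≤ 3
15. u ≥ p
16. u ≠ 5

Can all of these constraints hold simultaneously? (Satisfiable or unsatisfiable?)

Unsatisfiable

From constraint 9: t ≥ 5. From constraints 8 and 12: t ≤ q and q ≤ 3, so t ≤ 3. But 3 < 5, so no value of t works.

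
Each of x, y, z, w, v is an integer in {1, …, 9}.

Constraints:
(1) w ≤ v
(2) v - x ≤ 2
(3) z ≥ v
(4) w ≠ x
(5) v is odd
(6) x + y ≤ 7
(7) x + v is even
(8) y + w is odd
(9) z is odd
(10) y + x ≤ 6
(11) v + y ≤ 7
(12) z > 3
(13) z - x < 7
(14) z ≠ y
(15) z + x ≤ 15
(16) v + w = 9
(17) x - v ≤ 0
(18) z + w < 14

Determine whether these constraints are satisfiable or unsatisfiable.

Take x = 5, y = 1, z = 9, w = 4, v = 5. Then constraint 2: v - x = 0; constraint 6: x + y = 6; constraint 10: y + x = 6, and every other listed constraint is also met.

Satisfiable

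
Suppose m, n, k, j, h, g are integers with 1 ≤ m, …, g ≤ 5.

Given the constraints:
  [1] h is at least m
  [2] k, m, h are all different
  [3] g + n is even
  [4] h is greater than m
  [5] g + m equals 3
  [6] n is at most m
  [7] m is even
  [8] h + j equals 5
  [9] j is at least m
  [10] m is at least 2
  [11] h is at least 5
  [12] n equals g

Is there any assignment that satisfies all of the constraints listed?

From constraint 11: h ≥ 5. From constraints 9 and 10: j ≥ m ≥ 2. Hence h + j ≥ 7. But constraint 8 requires h + j = 5, and 5 < 7. Contradiction.

Unsatisfiable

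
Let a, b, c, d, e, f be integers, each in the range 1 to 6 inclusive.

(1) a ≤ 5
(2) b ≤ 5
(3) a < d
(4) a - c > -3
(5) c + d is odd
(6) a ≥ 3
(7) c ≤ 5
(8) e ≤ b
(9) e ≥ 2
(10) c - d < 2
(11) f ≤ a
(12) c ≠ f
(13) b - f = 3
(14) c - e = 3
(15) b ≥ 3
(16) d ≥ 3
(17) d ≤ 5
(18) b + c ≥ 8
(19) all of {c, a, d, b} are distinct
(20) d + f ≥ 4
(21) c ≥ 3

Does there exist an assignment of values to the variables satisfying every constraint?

Constraints 1, 2, 6, 7, 15, 16, 17, and 21 confine each of c, a, d, b to the 3 values {3, …, 5}.
Constraint 19 requires all 4 of them to be distinct, but only 3 values are available — impossible by the pigeonhole principle.

Unsatisfiable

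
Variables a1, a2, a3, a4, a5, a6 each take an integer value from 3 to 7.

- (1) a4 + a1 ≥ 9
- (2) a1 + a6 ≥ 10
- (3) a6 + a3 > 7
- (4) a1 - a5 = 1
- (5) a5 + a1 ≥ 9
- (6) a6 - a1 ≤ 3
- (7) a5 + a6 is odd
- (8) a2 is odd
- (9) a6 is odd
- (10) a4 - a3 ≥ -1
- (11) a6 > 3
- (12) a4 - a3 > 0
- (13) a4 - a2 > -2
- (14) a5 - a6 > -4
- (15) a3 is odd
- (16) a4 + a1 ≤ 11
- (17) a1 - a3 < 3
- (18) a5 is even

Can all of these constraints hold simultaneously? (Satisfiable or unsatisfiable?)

Try a1 = 5, a2 = 5, a3 = 3, a4 = 4, a5 = 4, a6 = 7.
Check constraint 1: a4 + a1 = 9; constraint 2: a1 + a6 = 12; constraint 3: a6 + a3 = 10. The remaining constraints are straightforward to verify.

Satisfiable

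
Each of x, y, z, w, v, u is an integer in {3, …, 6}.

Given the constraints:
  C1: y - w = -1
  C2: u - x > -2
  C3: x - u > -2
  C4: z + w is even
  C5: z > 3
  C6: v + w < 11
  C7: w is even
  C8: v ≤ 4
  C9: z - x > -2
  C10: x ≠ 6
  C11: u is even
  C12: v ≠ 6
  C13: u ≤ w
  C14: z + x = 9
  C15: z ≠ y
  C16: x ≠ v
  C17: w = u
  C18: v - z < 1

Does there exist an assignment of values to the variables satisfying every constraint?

One satisfying assignment is x = 5, y = 5, z = 4, w = 6, v = 3, u = 6.
For the less obvious constraints — constraint 1: y - w = -1; constraint 2: u - x = 1; constraint 3: x - u = -1 — and the others hold by inspection.

Satisfiable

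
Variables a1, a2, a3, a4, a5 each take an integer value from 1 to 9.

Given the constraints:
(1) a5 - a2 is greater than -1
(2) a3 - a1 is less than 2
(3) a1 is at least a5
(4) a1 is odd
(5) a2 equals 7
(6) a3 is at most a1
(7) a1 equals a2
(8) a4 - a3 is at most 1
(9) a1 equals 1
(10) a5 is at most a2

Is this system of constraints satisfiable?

Constraint 9 fixes a1 = 1 and constraint 5 fixes a2 = 7, but constraint 7 requires a1 = a2. Since 1 ≠ 7, contradiction.

Unsatisfiable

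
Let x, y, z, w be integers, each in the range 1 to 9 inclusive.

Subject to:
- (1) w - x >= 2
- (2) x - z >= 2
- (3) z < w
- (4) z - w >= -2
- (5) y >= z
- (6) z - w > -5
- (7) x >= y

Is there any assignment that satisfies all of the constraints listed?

Constraints 1, 2, and 4 give w − x ≥ 2, x − z ≥ 2, z − w ≥ -2.
Adding all 3 inequalities: the left sides telescope to 0, and the right sides sum to 2 + 2 + (-2) = 2. So 0 ≥ 2, which is false.

Unsatisfiable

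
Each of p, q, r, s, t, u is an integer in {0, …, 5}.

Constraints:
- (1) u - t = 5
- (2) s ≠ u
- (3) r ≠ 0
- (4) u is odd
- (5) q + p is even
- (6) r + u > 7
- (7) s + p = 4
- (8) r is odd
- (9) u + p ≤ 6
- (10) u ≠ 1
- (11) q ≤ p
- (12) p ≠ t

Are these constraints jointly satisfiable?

Satisfiable

Setting (p, q, r, s, t, u) = (1, 1, 5, 3, 0, 5) satisfies everything: constraint 1: u - t = 5; constraint 6: r + u = 10; constraint 7: s + p = 4, and the others follow.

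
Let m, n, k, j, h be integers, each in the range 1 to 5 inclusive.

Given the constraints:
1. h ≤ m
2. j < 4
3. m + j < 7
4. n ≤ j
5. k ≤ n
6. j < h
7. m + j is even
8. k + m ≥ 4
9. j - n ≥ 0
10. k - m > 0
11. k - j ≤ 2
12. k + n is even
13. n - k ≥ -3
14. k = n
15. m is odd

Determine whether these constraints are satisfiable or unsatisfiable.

Constraints 1, 5, 6, 9, and 10 give n ≤ j, j < h, h ≤ m, m < k, k ≤ n. Chaining: n ≤ j < h ≤ m < k ≤ n, which forces n < n — impossible.

Unsatisfiable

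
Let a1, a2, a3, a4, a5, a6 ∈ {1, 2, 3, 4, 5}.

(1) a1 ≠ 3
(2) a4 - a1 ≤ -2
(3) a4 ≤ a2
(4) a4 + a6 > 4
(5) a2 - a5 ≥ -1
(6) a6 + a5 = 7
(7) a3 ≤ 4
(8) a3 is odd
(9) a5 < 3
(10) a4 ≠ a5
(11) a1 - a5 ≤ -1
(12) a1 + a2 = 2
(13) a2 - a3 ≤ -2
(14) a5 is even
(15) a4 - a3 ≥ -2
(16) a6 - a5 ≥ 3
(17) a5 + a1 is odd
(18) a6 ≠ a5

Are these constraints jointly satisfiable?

Constraints 2, 5, 11, 13, and 15 give a1 − a4 ≥ 2, a4 − a3 ≥ -2, a3 − a2 ≥ 2, a2 − a5 ≥ -1, a5 − a1 ≥ 1.
Adding all 5 inequalities: the left sides telescope to 0, and the right sides sum to 2 + (-2) + 2 + (-1) + 1 = 2. So 0 ≥ 2, which is false.

Unsatisfiable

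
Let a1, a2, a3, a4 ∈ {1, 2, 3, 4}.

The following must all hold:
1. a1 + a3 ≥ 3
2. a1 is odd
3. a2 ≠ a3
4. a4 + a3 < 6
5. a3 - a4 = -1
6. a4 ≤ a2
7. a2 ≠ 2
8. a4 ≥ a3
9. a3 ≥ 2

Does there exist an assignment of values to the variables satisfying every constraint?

Setting (a1, a2, a3, a4) = (1, 3, 2, 3) satisfies everything: constraint 1: a1 + a3 = 3; constraint 4: a4 + a3 = 5; constraint 5: a3 - a4 = -1, and the others follow.

Satisfiable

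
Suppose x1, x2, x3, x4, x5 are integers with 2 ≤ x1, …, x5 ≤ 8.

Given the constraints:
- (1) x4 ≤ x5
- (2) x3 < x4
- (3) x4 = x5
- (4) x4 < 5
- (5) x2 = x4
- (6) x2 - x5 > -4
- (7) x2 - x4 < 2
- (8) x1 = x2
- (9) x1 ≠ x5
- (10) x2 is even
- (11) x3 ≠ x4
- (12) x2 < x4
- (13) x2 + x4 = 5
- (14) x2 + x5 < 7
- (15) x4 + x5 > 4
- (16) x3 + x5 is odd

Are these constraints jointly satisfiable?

Unsatisfiable

From constraints 3, 5, and 8, x1 = x2 = x4 = x5, so x1 = x5. But constraint 9 says x1 ≠ x5. Contradiction.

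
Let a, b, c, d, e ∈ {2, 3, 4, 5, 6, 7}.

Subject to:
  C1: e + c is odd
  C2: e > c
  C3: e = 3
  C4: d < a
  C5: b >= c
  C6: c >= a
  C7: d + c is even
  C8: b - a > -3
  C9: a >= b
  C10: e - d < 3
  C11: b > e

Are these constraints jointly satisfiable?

Constraints 2, 6, 9, and 11 give e < b, b ≤ a, a ≤ c, c < e. Chaining: e < b ≤ a ≤ c < e, which forces e < e — impossible.

Unsatisfiable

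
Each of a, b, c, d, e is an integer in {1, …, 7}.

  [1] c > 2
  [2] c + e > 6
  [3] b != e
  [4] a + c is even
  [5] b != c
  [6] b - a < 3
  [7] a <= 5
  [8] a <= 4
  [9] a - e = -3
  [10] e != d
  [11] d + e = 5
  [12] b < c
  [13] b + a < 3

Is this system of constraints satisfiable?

Setting (a, b, c, d, e) = (1, 1, 5, 1, 4) satisfies everything: constraint 2: c + e = 9; constraint 6: b - a = 0; constraint 9: a - e = -3, and the others follow.

Satisfiable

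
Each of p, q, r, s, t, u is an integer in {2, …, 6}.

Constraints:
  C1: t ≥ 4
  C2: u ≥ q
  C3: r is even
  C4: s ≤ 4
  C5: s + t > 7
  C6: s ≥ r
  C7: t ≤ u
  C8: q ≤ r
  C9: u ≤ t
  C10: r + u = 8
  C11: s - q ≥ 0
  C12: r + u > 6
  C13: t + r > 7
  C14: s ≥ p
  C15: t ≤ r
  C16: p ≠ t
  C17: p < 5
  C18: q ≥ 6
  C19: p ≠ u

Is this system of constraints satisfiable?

From constraints 1 and 15: r ≥ t ≥ 4. From constraints 2 and 18: u ≥ q ≥ 6. Hence r + u ≥ 10. But constraint 10 requires r + u = 8, and 8 < 10. Contradiction.

Unsatisfiable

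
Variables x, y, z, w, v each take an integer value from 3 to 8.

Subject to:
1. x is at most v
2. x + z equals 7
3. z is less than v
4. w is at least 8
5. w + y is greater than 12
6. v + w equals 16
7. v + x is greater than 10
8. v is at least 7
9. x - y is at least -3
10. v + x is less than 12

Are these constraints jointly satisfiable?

Satisfiable

One satisfying assignment is x = 3, y = 5, z = 4, w = 8, v = 8.
For the less obvious constraints — constraint 2: x + z = 7; constraint 5: w + y = 13 — and the others hold by inspection.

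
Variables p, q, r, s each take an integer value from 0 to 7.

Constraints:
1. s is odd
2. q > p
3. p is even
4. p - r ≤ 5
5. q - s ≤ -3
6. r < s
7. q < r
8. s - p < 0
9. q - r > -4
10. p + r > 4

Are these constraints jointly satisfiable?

Constraints 2, 6, 7, and 8 give p < q, q < r, r < s, s < p. Chaining: p < q < r < s < p, which forces p < p — impossible.

Unsatisfiable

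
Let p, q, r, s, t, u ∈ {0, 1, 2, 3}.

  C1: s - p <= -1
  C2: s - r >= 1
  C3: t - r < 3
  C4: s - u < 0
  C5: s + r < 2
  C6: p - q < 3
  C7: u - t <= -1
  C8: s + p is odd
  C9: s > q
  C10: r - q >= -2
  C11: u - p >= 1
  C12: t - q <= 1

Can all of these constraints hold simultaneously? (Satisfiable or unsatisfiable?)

Unsatisfiable

Constraints 1, 2, 7, 10, 11, and 12 give s − r ≥ 1, r − q ≥ -2, q − t ≥ -1, t − u ≥ 1, u − p ≥ 1, p − s ≥ 1.
Adding all 6 inequalities: the left sides telescope to 0, and the right sides sum to 1 + (-2) + (-1) + 1 + 1 + 1 = 1. So 0 ≥ 1, which is false.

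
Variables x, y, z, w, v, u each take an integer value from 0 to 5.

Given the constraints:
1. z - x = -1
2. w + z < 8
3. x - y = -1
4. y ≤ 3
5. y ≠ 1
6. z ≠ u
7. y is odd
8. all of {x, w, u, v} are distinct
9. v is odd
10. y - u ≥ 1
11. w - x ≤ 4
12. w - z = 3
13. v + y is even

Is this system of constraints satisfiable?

One satisfying assignment is x = 2, y = 3, z = 1, w = 4, v = 3, u = 0.
For the less obvious constraints — constraint 1: z - x = -1; constraint 2: w + z = 5; constraint 3: x - y = -1 — and the others hold by inspection.

Satisfiable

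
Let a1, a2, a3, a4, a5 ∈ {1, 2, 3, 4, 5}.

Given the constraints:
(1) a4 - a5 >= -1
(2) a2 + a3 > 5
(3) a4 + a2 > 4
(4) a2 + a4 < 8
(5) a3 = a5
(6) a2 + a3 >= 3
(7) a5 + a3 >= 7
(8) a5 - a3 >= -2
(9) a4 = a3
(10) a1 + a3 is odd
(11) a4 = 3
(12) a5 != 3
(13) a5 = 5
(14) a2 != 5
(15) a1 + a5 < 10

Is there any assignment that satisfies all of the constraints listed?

Unsatisfiable

Constraint 11 fixes a4 = 3 and constraint 13 fixes a5 = 5. Constraints 5 and 9 give a4 = a3 = a5, so a4 = a5. But 3 ≠ 5 — contradiction.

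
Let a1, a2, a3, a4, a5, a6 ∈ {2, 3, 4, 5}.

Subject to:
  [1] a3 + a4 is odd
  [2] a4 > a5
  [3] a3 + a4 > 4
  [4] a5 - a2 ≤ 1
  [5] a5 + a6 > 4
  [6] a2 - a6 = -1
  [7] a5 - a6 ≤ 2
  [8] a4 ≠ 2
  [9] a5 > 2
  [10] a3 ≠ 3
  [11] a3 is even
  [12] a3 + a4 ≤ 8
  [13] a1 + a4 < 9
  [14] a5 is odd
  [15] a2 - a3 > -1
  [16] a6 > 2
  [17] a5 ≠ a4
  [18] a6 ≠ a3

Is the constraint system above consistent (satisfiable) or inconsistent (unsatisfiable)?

The assignment a1 = 2, a2 = 2, a3 = 2, a4 = 5, a5 = 3, a6 = 3 works:
  constraint 3 holds since a3 + a4 = 7.
  constraint 4 holds since a5 - a2 = 1.
The rest check out directly.

Satisfiable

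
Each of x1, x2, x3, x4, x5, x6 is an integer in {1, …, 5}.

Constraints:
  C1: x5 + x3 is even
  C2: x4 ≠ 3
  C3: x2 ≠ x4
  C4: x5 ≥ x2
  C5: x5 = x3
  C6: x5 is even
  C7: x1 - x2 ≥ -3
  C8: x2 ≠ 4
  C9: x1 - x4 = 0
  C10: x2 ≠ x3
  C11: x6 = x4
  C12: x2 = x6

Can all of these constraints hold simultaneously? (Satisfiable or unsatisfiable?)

Unsatisfiable

From constraints 11 and 12, x2 = x6 = x4, so x2 = x4. But constraint 3 says x2 ≠ x4. Contradiction.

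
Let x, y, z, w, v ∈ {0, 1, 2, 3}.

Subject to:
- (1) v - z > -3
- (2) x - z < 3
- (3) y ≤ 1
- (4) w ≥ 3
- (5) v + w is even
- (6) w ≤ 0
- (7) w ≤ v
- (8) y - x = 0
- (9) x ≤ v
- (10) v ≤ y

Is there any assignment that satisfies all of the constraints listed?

From constraints 4 and 7: v ≥ w and w ≥ 3, so v ≥ 3. From constraints 3 and 10: v ≤ y and y ≤ 1, so v ≤ 1. But 1 < 3, so no value of v works.

Unsatisfiable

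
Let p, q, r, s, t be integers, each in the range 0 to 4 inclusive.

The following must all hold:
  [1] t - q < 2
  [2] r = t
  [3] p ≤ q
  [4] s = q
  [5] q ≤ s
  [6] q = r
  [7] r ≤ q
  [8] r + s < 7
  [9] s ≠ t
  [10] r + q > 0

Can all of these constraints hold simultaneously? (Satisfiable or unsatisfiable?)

From constraints 2, 4, and 6, s = q = r = t, so s = t. But constraint 9 says s ≠ t. Contradiction.

Unsatisfiable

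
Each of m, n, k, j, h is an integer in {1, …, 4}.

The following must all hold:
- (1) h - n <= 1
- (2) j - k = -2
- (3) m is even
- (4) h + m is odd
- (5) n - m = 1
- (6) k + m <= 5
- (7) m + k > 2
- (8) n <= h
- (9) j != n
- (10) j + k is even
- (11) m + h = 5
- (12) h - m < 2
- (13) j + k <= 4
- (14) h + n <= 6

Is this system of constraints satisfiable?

Satisfiable

One satisfying assignment is m = 2, n = 3, k = 3, j = 1, h = 3.
For the less obvious constraints — constraint 1: h - n = 0; constraint 2: j - k = -2 — and the others hold by inspection.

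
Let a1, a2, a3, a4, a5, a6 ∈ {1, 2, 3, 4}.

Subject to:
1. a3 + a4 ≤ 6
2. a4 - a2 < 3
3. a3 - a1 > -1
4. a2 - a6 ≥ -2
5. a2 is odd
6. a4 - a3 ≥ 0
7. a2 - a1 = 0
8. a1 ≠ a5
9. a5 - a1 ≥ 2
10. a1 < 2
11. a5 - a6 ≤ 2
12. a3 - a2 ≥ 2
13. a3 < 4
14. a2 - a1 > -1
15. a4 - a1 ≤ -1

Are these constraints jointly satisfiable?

Constraints 4, 6, 9, 11, 12, and 15 give a6 − a5 ≥ -2, a5 − a1 ≥ 2, a1 − a4 ≥ 1, a4 − a3 ≥ 0, a3 − a2 ≥ 2, a2 − a6 ≥ -2.
Adding all 6 inequalities: the left sides telescope to 0, and the right sides sum to (-2) + 2 + 1 + 0 + 2 + (-2) = 1. So 0 ≥ 1, which is false.

Unsatisfiable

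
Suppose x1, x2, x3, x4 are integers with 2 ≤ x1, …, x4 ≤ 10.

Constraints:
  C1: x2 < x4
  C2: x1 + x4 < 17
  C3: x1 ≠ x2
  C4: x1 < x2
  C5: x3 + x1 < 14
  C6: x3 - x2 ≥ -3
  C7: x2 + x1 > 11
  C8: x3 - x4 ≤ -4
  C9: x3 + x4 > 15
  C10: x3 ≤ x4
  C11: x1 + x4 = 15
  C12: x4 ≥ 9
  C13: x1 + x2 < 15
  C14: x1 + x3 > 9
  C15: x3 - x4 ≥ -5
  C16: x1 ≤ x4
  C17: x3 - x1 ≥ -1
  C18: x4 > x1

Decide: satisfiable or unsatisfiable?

Satisfiable

One satisfying assignment is x1 = 5, x2 = 7, x3 = 6, x4 = 10.
For the less obvious constraints — constraint 2: x1 + x4 = 15; constraint 5: x3 + x1 = 11; constraint 6: x3 - x2 = -1 — and the others hold by inspection.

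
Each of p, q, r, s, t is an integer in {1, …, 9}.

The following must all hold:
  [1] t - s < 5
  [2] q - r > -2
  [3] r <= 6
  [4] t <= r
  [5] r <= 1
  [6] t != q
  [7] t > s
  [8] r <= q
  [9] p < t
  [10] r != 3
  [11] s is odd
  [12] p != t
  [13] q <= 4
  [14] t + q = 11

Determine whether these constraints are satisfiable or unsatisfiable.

From constraints 3 and 4: t ≤ r ≤ 6. From constraint 13: q ≤ 4. Hence t + q ≤ 10. But constraint 14 requires t + q = 11, and 11 > 10. Contradiction.

Unsatisfiable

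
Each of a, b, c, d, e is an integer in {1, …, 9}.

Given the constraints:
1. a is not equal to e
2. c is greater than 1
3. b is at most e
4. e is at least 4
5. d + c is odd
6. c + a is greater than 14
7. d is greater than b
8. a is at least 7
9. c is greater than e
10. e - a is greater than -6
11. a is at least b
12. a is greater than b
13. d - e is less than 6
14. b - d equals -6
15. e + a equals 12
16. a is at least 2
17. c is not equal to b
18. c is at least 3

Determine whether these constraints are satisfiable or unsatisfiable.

Satisfiable

One satisfying assignment is a = 8, b = 3, c = 8, d = 9, e = 4.
For the less obvious constraints — constraint 6: c + a = 16; constraint 10: e - a = -4 — and the others hold by inspection.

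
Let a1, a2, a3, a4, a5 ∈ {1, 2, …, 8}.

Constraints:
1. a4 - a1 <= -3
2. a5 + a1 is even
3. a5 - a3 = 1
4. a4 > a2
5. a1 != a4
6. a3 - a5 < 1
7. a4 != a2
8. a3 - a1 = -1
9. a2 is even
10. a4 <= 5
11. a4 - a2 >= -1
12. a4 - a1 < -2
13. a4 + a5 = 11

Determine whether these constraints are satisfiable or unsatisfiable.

Satisfiable

Take a1 = 8, a2 = 2, a3 = 7, a4 = 3, a5 = 8. Then constraint 1: a4 - a1 = -5; constraint 3: a5 - a3 = 1, and every other listed constraint is also met.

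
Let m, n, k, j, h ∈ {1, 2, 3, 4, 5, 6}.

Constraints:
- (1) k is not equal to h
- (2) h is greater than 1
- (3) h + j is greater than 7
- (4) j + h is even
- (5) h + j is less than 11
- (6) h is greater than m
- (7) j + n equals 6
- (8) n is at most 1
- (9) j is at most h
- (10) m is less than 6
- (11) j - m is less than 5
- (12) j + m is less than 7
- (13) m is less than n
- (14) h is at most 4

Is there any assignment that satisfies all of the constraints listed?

From constraints 9 and 14: j ≤ h ≤ 4. From constraint 8: n ≤ 1. Hence j + n ≤ 5. But constraint 7 requires j + n = 6, and 6 > 5. Contradiction.

Unsatisfiable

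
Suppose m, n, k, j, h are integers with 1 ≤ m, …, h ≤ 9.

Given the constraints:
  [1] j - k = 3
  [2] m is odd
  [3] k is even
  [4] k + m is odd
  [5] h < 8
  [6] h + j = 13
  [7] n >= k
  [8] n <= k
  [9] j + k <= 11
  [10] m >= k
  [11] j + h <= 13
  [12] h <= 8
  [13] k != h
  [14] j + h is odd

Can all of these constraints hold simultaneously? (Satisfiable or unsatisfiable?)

Satisfiable

Take m = 5, n = 4, k = 4, j = 7, h = 6. Then constraint 1: j - k = 3; constraint 6: h + j = 13, and every other listed constraint is also met.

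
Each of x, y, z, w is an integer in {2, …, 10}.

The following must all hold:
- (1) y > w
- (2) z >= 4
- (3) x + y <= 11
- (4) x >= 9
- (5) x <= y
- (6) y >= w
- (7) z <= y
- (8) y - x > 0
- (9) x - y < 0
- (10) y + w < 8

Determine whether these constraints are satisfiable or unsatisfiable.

From constraint 4: x ≥ 9. From constraints 2 and 7: y ≥ z ≥ 4. Hence x + y ≥ 13. But constraint 3 requires x + y ≤ 11, and 11 < 13. Contradiction.

Unsatisfiable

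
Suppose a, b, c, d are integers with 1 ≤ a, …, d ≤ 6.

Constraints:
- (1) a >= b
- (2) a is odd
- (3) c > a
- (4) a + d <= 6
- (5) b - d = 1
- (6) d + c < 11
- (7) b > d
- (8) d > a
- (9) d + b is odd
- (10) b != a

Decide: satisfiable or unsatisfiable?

Constraints 1, 7, and 8 give a < d, d < b, b ≤ a. Chaining: a < d < b ≤ a, which forces a < a — impossible.

Unsatisfiable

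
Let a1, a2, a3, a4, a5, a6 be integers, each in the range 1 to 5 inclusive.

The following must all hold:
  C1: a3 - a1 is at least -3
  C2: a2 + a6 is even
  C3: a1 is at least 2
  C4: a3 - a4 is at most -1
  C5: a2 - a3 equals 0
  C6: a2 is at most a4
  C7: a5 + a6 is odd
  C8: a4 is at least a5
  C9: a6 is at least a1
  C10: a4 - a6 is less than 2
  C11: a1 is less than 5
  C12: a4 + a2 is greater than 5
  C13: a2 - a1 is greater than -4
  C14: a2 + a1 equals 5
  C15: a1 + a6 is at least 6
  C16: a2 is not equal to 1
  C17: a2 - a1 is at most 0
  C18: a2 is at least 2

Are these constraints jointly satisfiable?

One satisfying assignment is a1 = 3, a2 = 2, a3 = 2, a4 = 4, a5 = 3, a6 = 4.
For the less obvious constraints — constraint 1: a3 - a1 = -1; constraint 4: a3 - a4 = -2; constraint 5: a2 - a3 = 0 — and the others hold by inspection.

Satisfiable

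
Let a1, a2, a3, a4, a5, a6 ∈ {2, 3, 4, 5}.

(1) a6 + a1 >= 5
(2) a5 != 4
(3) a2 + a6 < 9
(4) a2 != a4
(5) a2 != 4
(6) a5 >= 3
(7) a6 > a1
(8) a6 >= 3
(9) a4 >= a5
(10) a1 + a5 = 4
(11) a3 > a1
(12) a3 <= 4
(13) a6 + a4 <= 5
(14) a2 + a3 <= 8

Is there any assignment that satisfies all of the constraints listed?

From constraint 8: a6 ≥ 3. From constraints 6 and 9: a4 ≥ a5 ≥ 3. Hence a6 + a4 ≥ 6. But constraint 13 requires a6 + a4 ≤ 5, and 5 < 6. Contradiction.

Unsatisfiable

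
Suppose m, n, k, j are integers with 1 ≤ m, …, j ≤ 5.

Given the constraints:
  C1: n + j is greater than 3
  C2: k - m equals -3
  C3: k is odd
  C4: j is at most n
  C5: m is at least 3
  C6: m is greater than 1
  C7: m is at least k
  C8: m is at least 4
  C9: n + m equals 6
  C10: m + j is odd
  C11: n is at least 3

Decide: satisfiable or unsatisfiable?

From constraint 11: n ≥ 3. From constraint 8: m ≥ 4. Hence n + m ≥ 7. But constraint 9 requires n + m = 6, and 6 < 7. Contradiction.

Unsatisfiable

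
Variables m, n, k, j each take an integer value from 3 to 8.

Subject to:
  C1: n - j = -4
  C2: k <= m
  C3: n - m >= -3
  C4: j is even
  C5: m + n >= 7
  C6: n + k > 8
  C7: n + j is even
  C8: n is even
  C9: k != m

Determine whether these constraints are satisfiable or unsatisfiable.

Satisfiable

The assignment m = 6, n = 4, k = 5, j = 8 works:
  constraint 1 holds since n - j = -4.
  constraint 3 holds since n - m = -2.
The rest check out directly.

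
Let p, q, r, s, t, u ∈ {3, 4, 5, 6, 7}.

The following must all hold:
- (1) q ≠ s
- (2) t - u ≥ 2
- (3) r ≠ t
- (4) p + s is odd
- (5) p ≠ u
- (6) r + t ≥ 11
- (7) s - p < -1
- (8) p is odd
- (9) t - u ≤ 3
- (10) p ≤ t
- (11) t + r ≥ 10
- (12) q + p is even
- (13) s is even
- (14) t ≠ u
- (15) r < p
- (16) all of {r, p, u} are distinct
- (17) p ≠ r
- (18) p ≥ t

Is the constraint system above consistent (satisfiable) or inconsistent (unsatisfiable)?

Try p = 7, q = 7, r = 5, s = 4, t = 7, u = 4.
Check constraint 2: t - u = 3; constraint 6: r + t = 12; constraint 7: s - p = -3. The remaining constraints are straightforward to verify.

Satisfiable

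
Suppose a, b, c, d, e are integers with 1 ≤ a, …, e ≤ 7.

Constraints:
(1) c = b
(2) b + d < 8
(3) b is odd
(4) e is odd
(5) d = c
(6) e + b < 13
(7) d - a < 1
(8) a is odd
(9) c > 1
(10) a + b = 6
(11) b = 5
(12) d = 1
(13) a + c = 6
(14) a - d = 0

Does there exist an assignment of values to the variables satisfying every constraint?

Unsatisfiable

Constraint 12 fixes d = 1 and constraint 11 fixes b = 5. Constraints 1 and 5 give d = c = b, so d = b. But 1 ≠ 5 — contradiction.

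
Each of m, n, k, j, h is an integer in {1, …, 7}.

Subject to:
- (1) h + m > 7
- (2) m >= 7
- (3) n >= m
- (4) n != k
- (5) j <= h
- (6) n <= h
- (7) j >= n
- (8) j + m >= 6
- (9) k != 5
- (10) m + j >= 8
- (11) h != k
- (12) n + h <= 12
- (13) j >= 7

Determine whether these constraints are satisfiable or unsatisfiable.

From constraints 2 and 3: n ≥ m ≥ 7. From constraints 5 and 13: h ≥ j ≥ 7. Hence n + h ≥ 14. But constraint 12 requires n + h ≤ 12, and 12 < 14. Contradiction.

Unsatisfiable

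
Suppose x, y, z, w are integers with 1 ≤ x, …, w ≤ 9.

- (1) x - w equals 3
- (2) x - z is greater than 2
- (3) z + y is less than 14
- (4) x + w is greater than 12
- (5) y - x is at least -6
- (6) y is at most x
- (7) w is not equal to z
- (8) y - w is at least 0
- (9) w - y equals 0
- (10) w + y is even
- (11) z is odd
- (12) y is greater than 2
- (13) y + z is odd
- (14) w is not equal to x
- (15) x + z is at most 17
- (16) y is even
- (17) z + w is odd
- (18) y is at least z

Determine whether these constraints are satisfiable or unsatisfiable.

Try x = 9, y = 6, z = 5, w = 6.
Check constraint 1: x - w = 3; constraint 2: x - z = 4; constraint 3: z + y = 11. The remaining constraints are straightforward to verify.

Satisfiable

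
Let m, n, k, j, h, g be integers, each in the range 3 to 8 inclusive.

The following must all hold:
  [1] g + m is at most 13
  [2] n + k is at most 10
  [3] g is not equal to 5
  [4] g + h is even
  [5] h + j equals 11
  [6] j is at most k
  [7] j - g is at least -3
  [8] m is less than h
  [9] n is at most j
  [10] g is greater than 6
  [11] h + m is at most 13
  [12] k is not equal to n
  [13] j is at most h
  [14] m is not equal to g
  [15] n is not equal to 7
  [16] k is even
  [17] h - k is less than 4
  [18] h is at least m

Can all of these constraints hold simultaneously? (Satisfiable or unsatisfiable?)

Take m = 3, n = 4, k = 6, j = 4, h = 7, g = 7. Then constraint 1: g + m = 10; constraint 2: n + k = 10, and every other listed constraint is also met.

Satisfiable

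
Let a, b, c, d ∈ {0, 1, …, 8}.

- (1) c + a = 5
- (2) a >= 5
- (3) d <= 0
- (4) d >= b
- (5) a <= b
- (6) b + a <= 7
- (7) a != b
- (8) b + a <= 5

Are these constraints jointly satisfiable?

From constraints 2 and 5: b ≥ a and a ≥ 5, so b ≥ 5. From constraints 3 and 4: b ≤ d and d ≤ 0, so b ≤ 0. But 0 < 5, so no value of b works.

Unsatisfiable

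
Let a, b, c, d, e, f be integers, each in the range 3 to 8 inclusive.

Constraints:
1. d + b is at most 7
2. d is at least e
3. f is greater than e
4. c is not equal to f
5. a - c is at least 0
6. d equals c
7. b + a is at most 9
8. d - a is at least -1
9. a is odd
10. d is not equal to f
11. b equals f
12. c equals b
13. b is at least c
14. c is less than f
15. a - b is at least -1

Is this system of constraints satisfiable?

Unsatisfiable

From constraints 6, 11, and 12, d = c = b = f, so d = f. But constraint 10 says d ≠ f. Contradiction.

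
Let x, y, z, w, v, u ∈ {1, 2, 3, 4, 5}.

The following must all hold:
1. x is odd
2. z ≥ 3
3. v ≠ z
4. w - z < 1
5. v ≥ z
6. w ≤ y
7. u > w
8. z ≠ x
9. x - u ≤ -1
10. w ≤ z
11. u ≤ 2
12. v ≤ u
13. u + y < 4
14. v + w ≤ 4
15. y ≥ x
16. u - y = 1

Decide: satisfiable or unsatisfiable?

Unsatisfiable

From constraints 2 and 5: v ≥ z and z ≥ 3, so v ≥ 3. From constraints 11 and 12: v ≤ u and u ≤ 2, so v ≤ 2. But 2 < 3, so no value of v works.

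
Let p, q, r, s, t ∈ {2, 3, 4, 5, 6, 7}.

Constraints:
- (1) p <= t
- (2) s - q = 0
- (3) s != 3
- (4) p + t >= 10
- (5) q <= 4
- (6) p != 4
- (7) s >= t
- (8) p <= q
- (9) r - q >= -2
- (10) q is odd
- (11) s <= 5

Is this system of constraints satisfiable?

Unsatisfiable

From constraints 5 and 8: p ≤ q ≤ 4. From constraints 7 and 11: t ≤ s ≤ 5. Hence p + t ≤ 9. But constraint 4 requires p + t ≥ 10, and 10 > 9. Contradiction.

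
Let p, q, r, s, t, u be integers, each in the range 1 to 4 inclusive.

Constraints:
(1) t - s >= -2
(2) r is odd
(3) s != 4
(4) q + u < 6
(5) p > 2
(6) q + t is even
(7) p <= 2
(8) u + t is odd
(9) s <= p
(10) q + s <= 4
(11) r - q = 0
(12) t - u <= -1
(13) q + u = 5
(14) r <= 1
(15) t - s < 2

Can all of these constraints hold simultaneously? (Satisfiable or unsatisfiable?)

Unsatisfiable

From constraint 5: p ≥ 3. From constraint 7: p ≤ 2. But 2 < 3, so no value of p works.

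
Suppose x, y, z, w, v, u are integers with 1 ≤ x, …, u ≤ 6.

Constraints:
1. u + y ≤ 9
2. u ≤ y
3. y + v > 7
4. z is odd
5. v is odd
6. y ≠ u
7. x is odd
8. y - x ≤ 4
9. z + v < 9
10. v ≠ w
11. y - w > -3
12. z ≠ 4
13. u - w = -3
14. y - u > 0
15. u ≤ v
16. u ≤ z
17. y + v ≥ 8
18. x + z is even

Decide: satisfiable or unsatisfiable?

Take x = 1, y = 5, z = 5, w = 6, v = 3, u = 3. Then constraint 1: u + y = 8; constraint 3: y + v = 8; constraint 8: y - x = 4, and every other listed constraint is also met.

Satisfiable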